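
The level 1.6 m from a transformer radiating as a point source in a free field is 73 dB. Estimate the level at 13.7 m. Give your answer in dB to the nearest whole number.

54 dB

For a point source, L₂ = L₁ − 20·log₁₀(r₂/r₁).
L₂ = 73 − 20·log₁₀(13.7/1.6) = 73 − 18.652 = 54.35 dB.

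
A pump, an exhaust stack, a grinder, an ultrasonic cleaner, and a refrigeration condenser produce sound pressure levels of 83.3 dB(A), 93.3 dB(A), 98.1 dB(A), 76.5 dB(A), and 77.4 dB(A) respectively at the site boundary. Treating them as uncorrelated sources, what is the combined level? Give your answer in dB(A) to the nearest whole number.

99 dB(A)

For uncorrelated sources the intensities add, so convert each level to linear form, sum, and take 10·log₁₀ of the total.
Σ 10^(L/10) = 10^(83.3/10) + 10^(93.3/10) + 10^(98.1/10) + 10^(76.5/10) + 10^(77.4/10) = 8.908e+09.
L_total = 10·log₁₀(8.908e+09) = 99.50 dB(A).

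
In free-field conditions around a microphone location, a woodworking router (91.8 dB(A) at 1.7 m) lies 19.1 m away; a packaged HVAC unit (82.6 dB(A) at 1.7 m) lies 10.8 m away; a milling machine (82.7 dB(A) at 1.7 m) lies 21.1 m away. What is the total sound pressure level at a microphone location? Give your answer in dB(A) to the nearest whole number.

Apply inverse-square spreading to bring every level to the receiver, then sum 10^(L/10).
woodworking router: 91.8 − 20·log₁₀(19.1/1.7) = 91.8 − 21.01 = 70.79 dB(A).
packaged HVAC unit: 82.6 − 20·log₁₀(10.8/1.7) = 82.6 − 16.06 = 66.54 dB(A).
milling machine: 82.7 − 20·log₁₀(21.1/1.7) = 82.7 − 21.88 = 60.82 dB(A).
Σ 10^(L/10) = 1.771e+07 → L_total = 10·log₁₀(1.771e+07) = 72.48 dB(A).

72 dB(A)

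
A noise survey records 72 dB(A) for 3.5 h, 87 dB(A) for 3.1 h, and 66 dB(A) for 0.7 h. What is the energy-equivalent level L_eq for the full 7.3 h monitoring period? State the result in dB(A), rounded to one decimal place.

L_eq = 10·log₁₀[(1/T)·Σ tᵢ·10^(Lᵢ/10)] with T = 7.3 h.
Σ tᵢ·10^(Lᵢ/10) = 3.5·10^(72/10) + 3.1·10^(87/10) + 0.7·10^(66/10) = 1.612e+09.
L_eq = 10·log₁₀(1.612e+09/7.3) = 83.44 dB(A).

83.4 dB(A)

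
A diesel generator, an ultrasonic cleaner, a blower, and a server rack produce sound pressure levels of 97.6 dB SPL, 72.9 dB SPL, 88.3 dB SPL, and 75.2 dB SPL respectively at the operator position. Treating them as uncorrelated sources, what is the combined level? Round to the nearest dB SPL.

98 dB SPL

Incoherent sources combine by intensity addition: L_total = 10·log₁₀(Σ 10^(L_i/10)).
Σ 10^(L/10) = 10^(97.6/10) + 10^(72.9/10) + 10^(88.3/10) + 10^(75.2/10) = 6.483e+09.
L_total = 10·log₁₀(6.483e+09) = 98.12 dB SPL.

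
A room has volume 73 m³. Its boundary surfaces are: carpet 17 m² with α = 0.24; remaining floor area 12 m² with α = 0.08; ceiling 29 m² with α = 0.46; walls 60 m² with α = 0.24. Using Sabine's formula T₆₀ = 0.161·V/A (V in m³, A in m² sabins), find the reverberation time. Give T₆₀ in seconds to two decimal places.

Total absorption A = 17·0.24 + 12·0.08 + 29·0.46 + 60·0.24 = 32.78 m² sabins.
T₆₀ = 0.161 × 73 / 32.78 = 0.359 s.

0.36 s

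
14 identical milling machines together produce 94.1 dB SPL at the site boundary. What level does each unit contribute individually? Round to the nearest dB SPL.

14 equal contributions raise the level by 10·log₁₀ 14 = 11.461 dB, so each unit alone gives 94.1 − 11.461.

83 dB SPL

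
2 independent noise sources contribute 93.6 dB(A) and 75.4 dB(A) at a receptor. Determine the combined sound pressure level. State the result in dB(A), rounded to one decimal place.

For uncorrelated sources the intensities add, so convert each level to linear form, sum, and take 10·log₁₀ of the total.
Σ 10^(L/10) = 10^(93.6/10) + 10^(75.4/10) = 2.326e+09.
L_total = 10·log₁₀(2.326e+09) = 93.67 dB(A).

93.7 dB(A)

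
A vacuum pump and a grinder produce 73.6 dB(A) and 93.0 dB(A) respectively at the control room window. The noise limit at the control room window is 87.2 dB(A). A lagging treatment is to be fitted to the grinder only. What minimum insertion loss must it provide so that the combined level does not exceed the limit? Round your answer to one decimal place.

6.0 dB

Fixed contribution from the other source: Σ 10^(L/10) = 10^(73.6/10) = 2.291e+07 (73.60 dB(A)).
The limit corresponds to 10^(87.2/10) = 5.248e+08; subtracting the fixed part leaves 5.019e+08 for the grinder, i.e. 87.01 dB(A).
So the grinder must be reduced from 93.0 to 87.01 dB(A): IL = 5.99 dB.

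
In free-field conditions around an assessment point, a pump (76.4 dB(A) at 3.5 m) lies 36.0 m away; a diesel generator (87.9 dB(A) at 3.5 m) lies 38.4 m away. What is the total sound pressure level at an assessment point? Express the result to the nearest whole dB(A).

67 dB(A)

Apply inverse-square spreading to bring every level to the receiver, then sum 10^(L/10).
pump: 76.4 − 20·log₁₀(36.0/3.5) = 76.4 − 20.24 = 56.16 dB(A).
diesel generator: 87.9 − 20·log₁₀(38.4/3.5) = 87.9 − 20.81 = 67.09 dB(A).
Σ 10^(L/10) = 5.535e+06 → L_total = 10·log₁₀(5.535e+06) = 67.43 dB(A).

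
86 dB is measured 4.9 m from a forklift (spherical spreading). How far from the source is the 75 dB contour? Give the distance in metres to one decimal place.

17.4 m

For a point source L₁ − L₂ = 20·log₁₀(r₂/r₁), so r₂ = r₁·10^((L₁−L₂)/20).
r₂ = 4.9·10^((86−75)/20) = 4.9·10^(11.0/20) = 17.39 m.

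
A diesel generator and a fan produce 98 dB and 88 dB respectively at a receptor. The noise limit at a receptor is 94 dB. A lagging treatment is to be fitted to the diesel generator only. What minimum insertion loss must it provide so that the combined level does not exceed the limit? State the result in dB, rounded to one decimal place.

5.3 dB

The untreated sources together contribute 10^(88/10) = 6.310e+08, i.e. 88.00 dB.
The limit corresponds to 10^(94/10) = 2.512e+09; subtracting the fixed part leaves 1.881e+09 for the diesel generator, i.e. 92.74 dB.
So the diesel generator must be reduced from 98 to 92.74 dB: IL = 5.26 dB.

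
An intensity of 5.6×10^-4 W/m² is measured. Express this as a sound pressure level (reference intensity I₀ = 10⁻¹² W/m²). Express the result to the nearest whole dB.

Dividing by I₀ shifts the exponent by 12: I/I₀ = 5.6×10^8.
L = 10·(0.7482 + 8) = 87.48 dB.

87 dB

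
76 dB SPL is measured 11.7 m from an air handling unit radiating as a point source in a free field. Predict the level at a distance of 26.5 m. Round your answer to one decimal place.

Point-source attenuation: ΔL = 20·log₁₀(r₂/r₁) = 20·log₁₀(26.5/11.7) = 7.101 dB.
L₂ = 76 − 20·log₁₀(26.5/11.7) = 76 − 7.101 = 68.90 dB SPL.

68.9 dB SPL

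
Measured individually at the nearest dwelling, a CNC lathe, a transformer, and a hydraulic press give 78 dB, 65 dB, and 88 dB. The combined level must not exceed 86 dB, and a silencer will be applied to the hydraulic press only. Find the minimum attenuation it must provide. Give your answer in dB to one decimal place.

2.8 dB

Everything except the hydraulic press sums to 10^(78/10) + 10^(65/10) = 6.626e+07 in linear terms, 78.21 dB.
To meet 86 dB overall, the treated hydraulic press may contribute at most 10^(86/10) − 6.626e+07 = 3.318e+08, i.e. 85.21 dB.
Required insertion loss = 88 − 85.21 = 2.79 dB.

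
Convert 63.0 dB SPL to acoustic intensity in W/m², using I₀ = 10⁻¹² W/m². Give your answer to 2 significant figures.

2.0e-06 W/m²

L = 10·log₁₀(I/I₀) ⇒ I = I₀·10^(L/10) = 10⁻¹² × 10^6.30.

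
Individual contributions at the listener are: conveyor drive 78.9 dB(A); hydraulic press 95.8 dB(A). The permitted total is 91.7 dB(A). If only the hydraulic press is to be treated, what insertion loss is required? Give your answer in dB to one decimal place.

4.3 dB

Fixed contribution from the other source: Σ 10^(L/10) = 10^(78.9/10) = 7.762e+07 (78.90 dB(A)).
The limit corresponds to 10^(91.7/10) = 1.479e+09; subtracting the fixed part leaves 1.401e+09 for the hydraulic press, i.e. 91.47 dB(A).
So the hydraulic press must be reduced from 95.8 to 91.47 dB(A): IL = 4.33 dB.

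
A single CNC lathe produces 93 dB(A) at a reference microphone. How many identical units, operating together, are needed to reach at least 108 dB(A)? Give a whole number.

32

The shortfall is 108 − 93 = 15.0 dB, and N units add 10·log₁₀ N, so need 10·log₁₀ N ≥ 15.0.
N ≥ 10^(15.0/10) = 31.623, so N = 32.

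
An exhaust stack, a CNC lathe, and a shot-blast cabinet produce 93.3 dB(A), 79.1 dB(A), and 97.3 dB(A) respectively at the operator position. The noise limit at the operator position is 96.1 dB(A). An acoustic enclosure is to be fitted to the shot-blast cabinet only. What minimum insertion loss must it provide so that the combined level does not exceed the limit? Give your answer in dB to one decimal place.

4.6 dB

Fixed contribution from the other sources: Σ 10^(L/10) = 10^(93.3/10) + 10^(79.1/10) = 2.219e+09 (93.46 dB(A)).
To meet 96.1 dB(A) overall, the treated shot-blast cabinet may contribute at most 10^(96.1/10) − 2.219e+09 = 1.855e+09, i.e. 92.68 dB(A).
So the shot-blast cabinet must be reduced from 97.3 to 92.68 dB(A): IL = 4.62 dB.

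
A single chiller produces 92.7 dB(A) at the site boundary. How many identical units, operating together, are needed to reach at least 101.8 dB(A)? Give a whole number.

9

The shortfall is 101.8 − 92.7 = 9.1 dB, and N units add 10·log₁₀ N, so need 10·log₁₀ N ≥ 9.1.
N ≥ 10^(9.1/10) = 8.128, so N = 9.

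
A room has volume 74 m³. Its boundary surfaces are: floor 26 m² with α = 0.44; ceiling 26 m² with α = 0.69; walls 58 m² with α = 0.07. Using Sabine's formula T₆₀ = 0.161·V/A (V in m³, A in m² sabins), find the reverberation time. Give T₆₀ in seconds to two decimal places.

0.36 s

A = Σ Sᵢαᵢ = 26·0.44 + 26·0.69 + 58·0.07 = 33.44 m².
T₆₀ = 0.161 × 74 / 33.44 = 0.356 s.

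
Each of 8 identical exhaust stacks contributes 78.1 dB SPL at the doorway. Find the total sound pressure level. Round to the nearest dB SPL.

87 dB SPL

L_total = L₁ + 10·log₁₀ N for N identical incoherent sources.
L_total = 78.1 + 10·log₁₀(8) = 78.1 + 9.031 = 87.13 dB SPL.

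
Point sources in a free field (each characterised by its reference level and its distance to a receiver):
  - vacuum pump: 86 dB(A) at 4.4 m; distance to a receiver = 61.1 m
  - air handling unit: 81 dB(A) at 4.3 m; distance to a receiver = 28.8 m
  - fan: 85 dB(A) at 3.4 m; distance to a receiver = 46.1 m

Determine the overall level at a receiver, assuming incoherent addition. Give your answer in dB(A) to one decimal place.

First find each source's level at the receiver (point-source: −20·log₁₀(r/r_ref)), then combine on an intensity basis.
vacuum pump: 86 − 20·log₁₀(61.1/4.4) = 86 − 22.85 = 63.15 dB(A).
air handling unit: 81 − 20·log₁₀(28.8/4.3) = 81 − 16.52 = 64.48 dB(A).
fan: 85 − 20·log₁₀(46.1/3.4) = 85 − 22.64 = 62.36 dB(A).
Σ 10^(L/10) = 6.591e+06 → L_total = 10·log₁₀(6.591e+06) = 68.19 dB(A).

68.2 dB(A)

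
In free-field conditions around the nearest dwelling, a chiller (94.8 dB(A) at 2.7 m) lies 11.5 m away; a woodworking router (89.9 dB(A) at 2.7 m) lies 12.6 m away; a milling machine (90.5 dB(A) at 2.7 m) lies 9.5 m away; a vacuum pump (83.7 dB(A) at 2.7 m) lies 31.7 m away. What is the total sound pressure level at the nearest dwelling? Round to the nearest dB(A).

85 dB(A)

Propagate each source to the receiver with L = L_ref − 20·log₁₀(r/r_ref), then add intensities.
chiller: 94.8 − 20·log₁₀(11.5/2.7) = 94.8 − 12.59 = 82.21 dB(A).
woodworking router: 89.9 − 20·log₁₀(12.6/2.7) = 89.9 − 13.38 = 76.52 dB(A).
milling machine: 90.5 − 20·log₁₀(9.5/2.7) = 90.5 − 10.93 = 79.57 dB(A).
vacuum pump: 83.7 − 20·log₁₀(31.7/2.7) = 83.7 − 21.39 = 62.31 dB(A).
Σ 10^(L/10) = 3.037e+08 → L_total = 10·log₁₀(3.037e+08) = 84.82 dB(A).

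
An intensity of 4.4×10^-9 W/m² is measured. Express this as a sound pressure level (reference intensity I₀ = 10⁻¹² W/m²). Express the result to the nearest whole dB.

Dividing by I₀ shifts the exponent by 12: I/I₀ = 4.4×10^3.
L = 10·(0.6435 + 3) = 36.43 dB.

36 dB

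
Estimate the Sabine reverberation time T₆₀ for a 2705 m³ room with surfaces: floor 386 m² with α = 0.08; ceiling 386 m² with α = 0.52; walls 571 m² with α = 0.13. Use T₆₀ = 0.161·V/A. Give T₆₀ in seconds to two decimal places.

A = Σ Sᵢαᵢ = 386·0.08 + 386·0.52 + 571·0.13 = 305.83 m².
T₆₀ = 0.161 × 2705 / 305.83 = 1.424 s.

1.42 s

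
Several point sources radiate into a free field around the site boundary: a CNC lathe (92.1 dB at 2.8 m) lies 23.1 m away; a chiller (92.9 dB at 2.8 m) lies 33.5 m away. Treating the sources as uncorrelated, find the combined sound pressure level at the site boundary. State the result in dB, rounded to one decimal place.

75.7 dB

Propagate each source to the receiver with L = L_ref − 20·log₁₀(r/r_ref), then add intensities.
CNC lathe: 92.1 − 20·log₁₀(23.1/2.8) = 92.1 − 18.33 = 73.77 dB.
chiller: 92.9 − 20·log₁₀(33.5/2.8) = 92.9 − 21.56 = 71.34 dB.
Σ 10^(L/10) = 3.745e+07 → L_total = 10·log₁₀(3.745e+07) = 75.73 dB.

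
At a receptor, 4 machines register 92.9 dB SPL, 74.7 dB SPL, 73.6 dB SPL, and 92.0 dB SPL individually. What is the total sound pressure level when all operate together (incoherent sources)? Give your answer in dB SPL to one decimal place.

95.5 dB SPL

For uncorrelated sources the intensities add, so convert each level to linear form, sum, and take 10·log₁₀ of the total.
Σ 10^(L/10) = 10^(92.9/10) + 10^(74.7/10) + 10^(73.6/10) + 10^(92.0/10) = 3.587e+09.
L_total = 10·log₁₀(3.587e+09) = 95.55 dB SPL.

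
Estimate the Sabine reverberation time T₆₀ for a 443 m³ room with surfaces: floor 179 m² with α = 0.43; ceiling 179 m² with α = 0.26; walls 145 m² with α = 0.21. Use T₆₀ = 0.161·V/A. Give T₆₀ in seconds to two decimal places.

A = Σ Sᵢαᵢ = 179·0.43 + 179·0.26 + 145·0.21 = 153.96 m².
T₆₀ = 0.161 × 443 / 153.96 = 0.463 s.

0.46 s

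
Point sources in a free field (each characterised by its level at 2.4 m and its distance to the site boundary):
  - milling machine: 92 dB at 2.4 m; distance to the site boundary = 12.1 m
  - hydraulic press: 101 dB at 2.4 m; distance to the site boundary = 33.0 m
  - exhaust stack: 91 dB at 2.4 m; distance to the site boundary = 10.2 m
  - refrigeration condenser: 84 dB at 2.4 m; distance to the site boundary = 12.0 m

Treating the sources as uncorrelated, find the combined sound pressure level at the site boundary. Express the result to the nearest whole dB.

83 dB

First find each source's level at the receiver (point-source: −20·log₁₀(r/r_ref)), then combine on an intensity basis.
milling machine: 92 − 20·log₁₀(12.1/2.4) = 92 − 14.05 = 77.95 dB.
hydraulic press: 101 − 20·log₁₀(33.0/2.4) = 101 − 22.77 = 78.23 dB.
exhaust stack: 91 − 20·log₁₀(10.2/2.4) = 91 − 12.57 = 78.43 dB.
refrigeration condenser: 84 − 20·log₁₀(12.0/2.4) = 84 − 13.98 = 70.02 dB.
Σ 10^(L/10) = 2.087e+08 → L_total = 10·log₁₀(2.087e+08) = 83.19 dB.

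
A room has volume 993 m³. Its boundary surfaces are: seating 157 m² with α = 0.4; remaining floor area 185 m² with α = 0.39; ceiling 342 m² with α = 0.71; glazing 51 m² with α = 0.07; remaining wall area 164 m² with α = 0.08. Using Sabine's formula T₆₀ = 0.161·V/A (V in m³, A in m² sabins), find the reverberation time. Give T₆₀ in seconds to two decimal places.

0.41 s

A = Σ Sᵢαᵢ = 157·0.4 + 185·0.39 + 342·0.71 + 51·0.07 + 164·0.08 = 394.46 m².
T₆₀ = 0.161 × 993 / 394.46 = 0.405 s.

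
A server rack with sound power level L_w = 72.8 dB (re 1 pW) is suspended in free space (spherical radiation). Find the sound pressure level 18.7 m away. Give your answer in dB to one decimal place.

36.4 dB

L_p = L_w − 10·log₁₀(4π·r²) with r = 18.7 m.
4π·r² = 4394 m², 10·log₁₀ of that is 36.429 dB.
L_p = 72.8 − 36.429 = 36.37 dB.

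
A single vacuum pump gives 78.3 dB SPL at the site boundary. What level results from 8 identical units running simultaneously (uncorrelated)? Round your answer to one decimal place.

L_total = L₁ + 10·log₁₀ N for N identical incoherent sources.
L_total = 78.3 + 10·log₁₀(8) = 78.3 + 9.031 = 87.33 dB SPL.

87.3 dB SPL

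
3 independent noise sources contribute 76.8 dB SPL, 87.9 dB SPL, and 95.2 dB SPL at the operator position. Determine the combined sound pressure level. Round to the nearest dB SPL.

96 dB SPL

For uncorrelated sources the intensities add, so convert each level to linear form, sum, and take 10·log₁₀ of the total.
Σ 10^(L/10) = 10^(76.8/10) + 10^(87.9/10) + 10^(95.2/10) = 3.976e+09.
L_total = 10·log₁₀(3.976e+09) = 95.99 dB SPL.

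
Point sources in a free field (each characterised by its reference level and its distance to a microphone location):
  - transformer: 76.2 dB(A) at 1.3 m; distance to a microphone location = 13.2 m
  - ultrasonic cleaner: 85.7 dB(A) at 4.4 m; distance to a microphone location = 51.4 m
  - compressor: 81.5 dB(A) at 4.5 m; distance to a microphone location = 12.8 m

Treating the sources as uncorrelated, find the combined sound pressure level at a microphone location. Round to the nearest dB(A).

73 dB(A)

Apply inverse-square spreading to bring every level to the receiver, then sum 10^(L/10).
transformer: 76.2 − 20·log₁₀(13.2/1.3) = 76.2 − 20.13 = 56.07 dB(A).
ultrasonic cleaner: 85.7 − 20·log₁₀(51.4/4.4) = 85.7 − 21.35 = 64.35 dB(A).
compressor: 81.5 − 20·log₁₀(12.8/4.5) = 81.5 − 9.08 = 72.42 dB(A).
Σ 10^(L/10) = 2.059e+07 → L_total = 10·log₁₀(2.059e+07) = 73.14 dB(A).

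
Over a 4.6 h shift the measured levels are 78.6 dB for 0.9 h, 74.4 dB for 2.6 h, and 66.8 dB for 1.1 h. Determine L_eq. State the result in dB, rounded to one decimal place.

The energy average is taken in the linear domain: L_eq = 10·log₁₀[(Σ tᵢ·10^(Lᵢ/10))/T], T = 4.6 h.
Σ tᵢ·10^(Lᵢ/10) = 0.9·10^(78.6/10) + 2.6·10^(74.4/10) + 1.1·10^(66.8/10) = 1.421e+08.
L_eq = 10·log₁₀(1.421e+08/4.6) = 74.90 dB.

74.9 dB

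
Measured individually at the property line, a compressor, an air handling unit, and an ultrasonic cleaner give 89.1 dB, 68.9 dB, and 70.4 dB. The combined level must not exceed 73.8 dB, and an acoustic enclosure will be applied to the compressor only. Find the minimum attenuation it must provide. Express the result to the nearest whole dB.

The untreated sources together contribute 10^(68.9/10) + 10^(70.4/10) = 1.873e+07, i.e. 72.72 dB.
The limit corresponds to 10^(73.8/10) = 2.399e+07; subtracting the fixed part leaves 5.261e+06 for the compressor, i.e. 67.21 dB.
So the compressor must be reduced from 89.1 to 67.21 dB: IL = 21.89 dB.

22 dB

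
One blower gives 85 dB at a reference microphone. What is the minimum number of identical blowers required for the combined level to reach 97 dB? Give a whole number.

Need L₁ + 10·log₁₀ N ≥ 97, i.e. log₁₀ N ≥ 1.20.
N ≥ 10^(12.0/10) = 15.849, so N = 16.

16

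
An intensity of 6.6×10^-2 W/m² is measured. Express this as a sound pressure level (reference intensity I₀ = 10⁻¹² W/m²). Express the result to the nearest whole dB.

108 dB

Dividing by I₀ shifts the exponent by 12: I/I₀ = 6.6×10^10.
L = 10·(0.8195 + 10) = 108.20 dB.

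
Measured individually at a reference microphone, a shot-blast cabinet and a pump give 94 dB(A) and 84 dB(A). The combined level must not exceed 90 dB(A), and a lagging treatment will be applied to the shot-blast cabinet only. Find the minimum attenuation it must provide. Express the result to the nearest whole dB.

Everything except the shot-blast cabinet sums to 10^(84/10) = 2.512e+08 in linear terms, 84.00 dB(A).
To meet 90 dB(A) overall, the treated shot-blast cabinet may contribute at most 10^(90/10) − 2.512e+08 = 7.488e+08, i.e. 88.74 dB(A).
Required insertion loss = 94 − 88.74 = 5.26 dB.

5 dB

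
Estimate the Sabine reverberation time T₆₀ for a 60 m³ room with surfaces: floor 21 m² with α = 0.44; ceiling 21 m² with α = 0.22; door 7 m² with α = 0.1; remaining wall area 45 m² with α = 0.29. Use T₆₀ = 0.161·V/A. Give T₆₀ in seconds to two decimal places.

0.35 s

A = Σ Sᵢαᵢ = 21·0.44 + 21·0.22 + 7·0.1 + 45·0.29 = 27.61 m².
T₆₀ = 0.161 × 60 / 27.61 = 0.350 s.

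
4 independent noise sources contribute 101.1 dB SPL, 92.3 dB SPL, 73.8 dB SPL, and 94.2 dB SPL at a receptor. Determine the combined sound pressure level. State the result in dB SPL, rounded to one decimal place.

Incoherent sources combine by intensity addition: L_total = 10·log₁₀(Σ 10^(L_i/10)).
Σ 10^(L/10) = 10^(101.1/10) + 10^(92.3/10) + 10^(73.8/10) + 10^(94.2/10) = 1.723e+10.
L_total = 10·log₁₀(1.723e+10) = 102.36 dB SPL.

102.4 dB SPL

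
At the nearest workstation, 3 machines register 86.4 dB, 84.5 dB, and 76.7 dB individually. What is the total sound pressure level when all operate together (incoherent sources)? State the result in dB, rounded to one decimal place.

88.8 dB

For uncorrelated sources the intensities add, so convert each level to linear form, sum, and take 10·log₁₀ of the total.
Σ 10^(L/10) = 10^(86.4/10) + 10^(84.5/10) + 10^(76.7/10) = 7.651e+08.
L_total = 10·log₁₀(7.651e+08) = 88.84 dB.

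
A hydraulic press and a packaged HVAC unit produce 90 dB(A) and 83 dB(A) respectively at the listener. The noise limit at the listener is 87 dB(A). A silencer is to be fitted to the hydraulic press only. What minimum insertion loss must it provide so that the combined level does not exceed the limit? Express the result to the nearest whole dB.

Fixed contribution from the other source: Σ 10^(L/10) = 10^(83/10) = 1.995e+08 (83.00 dB(A)).
To meet 87 dB(A) overall, the treated hydraulic press may contribute at most 10^(87/10) − 1.995e+08 = 3.017e+08, i.e. 84.80 dB(A).
Required insertion loss = 90 − 84.80 = 5.20 dB.

5 dB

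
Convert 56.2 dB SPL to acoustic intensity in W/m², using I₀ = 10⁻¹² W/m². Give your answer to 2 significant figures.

4.2e-07 W/m²

L = 10·log₁₀(I/I₀) ⇒ I = I₀·10^(L/10) = 10⁻¹² × 10^5.62.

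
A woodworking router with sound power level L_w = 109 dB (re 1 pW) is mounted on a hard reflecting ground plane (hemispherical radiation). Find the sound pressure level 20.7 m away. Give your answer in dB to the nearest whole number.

The power spreads over a hemisphere of area 2π·r², so L_p = L_w − 10·log₁₀(2π·r²).
2π·r² = 2692 m², 10·log₁₀ of that is 34.301 dB.
L_p = 109 − 34.301 = 74.70 dB.

75 dB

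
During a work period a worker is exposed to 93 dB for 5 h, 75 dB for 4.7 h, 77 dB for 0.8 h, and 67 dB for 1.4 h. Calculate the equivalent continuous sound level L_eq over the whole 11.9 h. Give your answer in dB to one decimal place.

Weight each interval's intensity by its duration and average over T = 11.9 h:
Σ tᵢ·10^(Lᵢ/10) = 5·10^(93/10) + 4.7·10^(75/10) + 0.8·10^(77/10) + 1.4·10^(67/10) = 1.017e+10.
L_eq = 10·log₁₀(1.017e+10/11.9) = 89.32 dB.

89.3 dB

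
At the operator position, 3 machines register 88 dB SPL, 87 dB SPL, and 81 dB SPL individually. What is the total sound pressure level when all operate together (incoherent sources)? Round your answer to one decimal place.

91.0 dB SPL

Incoherent sources combine by intensity addition: L_total = 10·log₁₀(Σ 10^(L_i/10)).
Σ 10^(L/10) = 10^(88/10) + 10^(87/10) + 10^(81/10) = 1.258e+09.
L_total = 10·log₁₀(1.258e+09) = 91.00 dB SPL.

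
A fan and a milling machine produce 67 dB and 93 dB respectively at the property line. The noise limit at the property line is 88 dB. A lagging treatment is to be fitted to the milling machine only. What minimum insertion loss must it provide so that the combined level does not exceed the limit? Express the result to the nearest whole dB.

5 dB

Everything except the milling machine sums to 10^(67/10) = 5.012e+06 in linear terms, 67.00 dB.
To meet 88 dB overall, the treated milling machine may contribute at most 10^(88/10) − 5.012e+06 = 6.259e+08, i.e. 87.97 dB.
Required insertion loss = 93 − 87.97 = 5.03 dB.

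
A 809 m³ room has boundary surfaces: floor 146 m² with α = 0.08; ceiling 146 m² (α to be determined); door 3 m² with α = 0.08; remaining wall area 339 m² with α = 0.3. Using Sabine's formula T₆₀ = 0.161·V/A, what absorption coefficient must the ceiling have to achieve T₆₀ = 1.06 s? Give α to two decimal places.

From T₆₀ = 0.161·V/A, the target T₆₀ = 1.06 s needs A = 0.161·809/1.06 = 122.88 m².
Absorption from the other surfaces = 146·0.08 + 3·0.08 + 339·0.3 = 113.62 m², so the ceiling must supply 9.26 m² over 146 m².
α = 9.26/146 = 0.063.

0.06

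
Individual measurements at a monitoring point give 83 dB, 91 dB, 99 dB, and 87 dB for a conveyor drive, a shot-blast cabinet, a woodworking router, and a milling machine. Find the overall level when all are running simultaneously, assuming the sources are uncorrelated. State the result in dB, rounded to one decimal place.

100.0 dB

Incoherent sources combine by intensity addition: L_total = 10·log₁₀(Σ 10^(L_i/10)).
Σ 10^(L/10) = 10^(83/10) + 10^(91/10) + 10^(99/10) + 10^(87/10) = 9.903e+09.
L_total = 10·log₁₀(9.903e+09) = 99.96 dB.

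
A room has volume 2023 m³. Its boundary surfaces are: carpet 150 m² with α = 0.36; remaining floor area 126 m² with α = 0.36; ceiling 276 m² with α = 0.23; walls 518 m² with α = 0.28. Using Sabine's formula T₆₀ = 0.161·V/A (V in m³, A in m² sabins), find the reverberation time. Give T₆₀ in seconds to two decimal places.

1.06 s

A = Σ Sᵢαᵢ = 150·0.36 + 126·0.36 + 276·0.23 + 518·0.28 = 307.88 m².
T₆₀ = 0.161 × 2023 / 307.88 = 1.058 s.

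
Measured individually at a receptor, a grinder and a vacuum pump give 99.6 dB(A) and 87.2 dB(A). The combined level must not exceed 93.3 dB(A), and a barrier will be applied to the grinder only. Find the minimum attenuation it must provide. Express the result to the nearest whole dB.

8 dB

Fixed contribution from the other source: Σ 10^(L/10) = 10^(87.2/10) = 5.248e+08 (87.20 dB(A)).
To meet 93.3 dB(A) overall, the treated grinder may contribute at most 10^(93.3/10) − 5.248e+08 = 1.613e+09, i.e. 92.08 dB(A).
Required insertion loss = 99.6 − 92.08 = 7.52 dB.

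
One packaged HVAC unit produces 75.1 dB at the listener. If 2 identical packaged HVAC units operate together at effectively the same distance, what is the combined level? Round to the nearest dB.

78 dB

With 2 equal, uncorrelated contributions the intensity is 2× that of one unit, giving a rise of 10·log₁₀ 2.
L_total = 75.1 + 10·log₁₀(2) = 75.1 + 3.010 = 78.11 dB.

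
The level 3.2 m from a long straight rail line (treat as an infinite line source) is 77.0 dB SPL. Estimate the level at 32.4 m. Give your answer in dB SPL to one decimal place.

For a line source, L₂ = L₁ − 10·log₁₀(r₂/r₁).
L₂ = 77.0 − 10·log₁₀(32.4/3.2) = 77.0 − 10.054 = 66.95 dB SPL.

66.9 dB SPL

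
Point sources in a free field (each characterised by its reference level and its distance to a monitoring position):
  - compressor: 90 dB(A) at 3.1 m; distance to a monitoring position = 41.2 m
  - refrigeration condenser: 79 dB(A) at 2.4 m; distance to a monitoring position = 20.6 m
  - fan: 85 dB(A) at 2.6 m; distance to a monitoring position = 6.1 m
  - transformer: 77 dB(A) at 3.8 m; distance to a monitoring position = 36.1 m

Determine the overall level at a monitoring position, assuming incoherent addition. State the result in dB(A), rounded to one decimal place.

78.1 dB(A)

Apply inverse-square spreading to bring every level to the receiver, then sum 10^(L/10).
compressor: 90 − 20·log₁₀(41.2/3.1) = 90 − 22.47 = 67.53 dB(A).
refrigeration condenser: 79 − 20·log₁₀(20.6/2.4) = 79 − 18.67 = 60.33 dB(A).
fan: 85 − 20·log₁₀(6.1/2.6) = 85 − 7.41 = 77.59 dB(A).
transformer: 77 − 20·log₁₀(36.1/3.8) = 77 − 19.55 = 57.45 dB(A).
Σ 10^(L/10) = 6.474e+07 → L_total = 10·log₁₀(6.474e+07) = 78.11 dB(A).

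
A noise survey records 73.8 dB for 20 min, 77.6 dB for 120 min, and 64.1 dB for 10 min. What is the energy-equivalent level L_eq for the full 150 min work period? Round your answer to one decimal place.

76.9 dB

Weight each interval's intensity by its duration and average over T = 150 min:
Σ tᵢ·10^(Lᵢ/10) = 20·10^(73.8/10) + 120·10^(77.6/10) + 10·10^(64.1/10) = 7.411e+09.
L_eq = 10·log₁₀(7.411e+09/150) = 76.94 dB.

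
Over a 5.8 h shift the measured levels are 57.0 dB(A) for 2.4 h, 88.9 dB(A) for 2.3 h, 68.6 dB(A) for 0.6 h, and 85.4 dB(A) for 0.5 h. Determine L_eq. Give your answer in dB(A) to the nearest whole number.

85 dB(A)

Weight each interval's intensity by its duration and average over T = 5.8 h:
Σ tᵢ·10^(Lᵢ/10) = 2.4·10^(57.0/10) + 2.3·10^(88.9/10) + 0.6·10^(68.6/10) + 0.5·10^(85.4/10) = 1.964e+09.
L_eq = 10·log₁₀(1.964e+09/5.8) = 85.30 dB(A).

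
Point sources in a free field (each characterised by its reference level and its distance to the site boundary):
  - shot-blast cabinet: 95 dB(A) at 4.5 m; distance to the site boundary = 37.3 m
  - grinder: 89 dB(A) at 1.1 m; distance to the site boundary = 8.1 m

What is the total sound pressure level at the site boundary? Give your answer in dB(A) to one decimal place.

77.8 dB(A)

First find each source's level at the receiver (point-source: −20·log₁₀(r/r_ref)), then combine on an intensity basis.
shot-blast cabinet: 95 − 20·log₁₀(37.3/4.5) = 95 − 18.37 = 76.63 dB(A).
grinder: 89 − 20·log₁₀(8.1/1.1) = 89 − 17.34 = 71.66 dB(A).
Σ 10^(L/10) = 6.068e+07 → L_total = 10·log₁₀(6.068e+07) = 77.83 dB(A).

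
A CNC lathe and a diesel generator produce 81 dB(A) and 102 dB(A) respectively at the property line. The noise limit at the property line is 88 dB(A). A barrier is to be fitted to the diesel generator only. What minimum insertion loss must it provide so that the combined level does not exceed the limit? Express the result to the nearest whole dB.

The untreated sources together contribute 10^(81/10) = 1.259e+08, i.e. 81.00 dB(A).
To meet 88 dB(A) overall, the treated diesel generator may contribute at most 10^(88/10) − 1.259e+08 = 5.051e+08, i.e. 87.03 dB(A).
Required insertion loss = 102 − 87.03 = 14.97 dB.

15 dB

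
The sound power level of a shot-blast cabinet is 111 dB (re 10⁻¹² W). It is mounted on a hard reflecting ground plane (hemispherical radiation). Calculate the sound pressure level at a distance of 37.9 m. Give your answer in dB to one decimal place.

L_p = L_w − 10·log₁₀(2π·r²) with r = 37.9 m.
2π·r² = 9025 m², 10·log₁₀ of that is 39.555 dB.
L_p = 111 − 39.555 = 71.45 dB.

71.4 dB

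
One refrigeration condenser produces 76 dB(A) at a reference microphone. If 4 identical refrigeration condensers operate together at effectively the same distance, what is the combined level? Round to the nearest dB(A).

82 dB(A)

N identical incoherent sources raise the level by 10·log₁₀ N.
L_total = 76 + 10·log₁₀(4) = 76 + 6.021 = 82.02 dB(A).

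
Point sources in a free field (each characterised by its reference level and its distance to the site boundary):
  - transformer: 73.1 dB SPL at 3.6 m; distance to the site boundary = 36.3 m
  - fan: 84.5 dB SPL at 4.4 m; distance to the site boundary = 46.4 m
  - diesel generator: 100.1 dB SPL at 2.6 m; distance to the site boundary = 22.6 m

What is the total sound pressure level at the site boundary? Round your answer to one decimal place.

81.4 dB SPL

Propagate each source to the receiver with L = L_ref − 20·log₁₀(r/r_ref), then add intensities.
transformer: 73.1 − 20·log₁₀(36.3/3.6) = 73.1 − 20.07 = 53.03 dB SPL.
fan: 84.5 − 20·log₁₀(46.4/4.4) = 84.5 − 20.46 = 64.04 dB SPL.
diesel generator: 100.1 − 20·log₁₀(22.6/2.6) = 100.1 − 18.78 = 81.32 dB SPL.
Σ 10^(L/10) = 1.382e+08 → L_total = 10·log₁₀(1.382e+08) = 81.40 dB SPL.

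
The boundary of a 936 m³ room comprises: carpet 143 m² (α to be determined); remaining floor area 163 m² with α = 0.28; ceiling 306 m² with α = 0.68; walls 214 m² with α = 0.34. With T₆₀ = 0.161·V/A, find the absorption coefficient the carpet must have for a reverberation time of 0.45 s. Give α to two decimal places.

From T₆₀ = 0.161·V/A, the target T₆₀ = 0.45 s needs A = 0.161·936/0.45 = 334.88 m².
Absorption from the other surfaces = 163·0.28 + 306·0.68 + 214·0.34 = 326.48 m², so the carpet must supply 8.40 m² over 143 m².
α = 8.40/143 = 0.059.

0.06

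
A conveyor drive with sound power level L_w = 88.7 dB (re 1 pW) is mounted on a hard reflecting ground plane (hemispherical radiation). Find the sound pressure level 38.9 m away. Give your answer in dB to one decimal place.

48.9 dB

L_p = L_w − 10·log₁₀(2π·r²) with r = 38.9 m.
2π·r² = 9508 m², 10·log₁₀ of that is 39.781 dB.
L_p = 88.7 − 39.781 = 48.92 dB.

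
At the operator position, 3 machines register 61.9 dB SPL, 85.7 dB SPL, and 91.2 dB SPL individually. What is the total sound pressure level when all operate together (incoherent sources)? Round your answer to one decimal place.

92.3 dB SPL

For uncorrelated sources the intensities add, so convert each level to linear form, sum, and take 10·log₁₀ of the total.
Σ 10^(L/10) = 10^(61.9/10) + 10^(85.7/10) + 10^(91.2/10) = 1.691e+09.
L_total = 10·log₁₀(1.691e+09) = 92.28 dB SPL.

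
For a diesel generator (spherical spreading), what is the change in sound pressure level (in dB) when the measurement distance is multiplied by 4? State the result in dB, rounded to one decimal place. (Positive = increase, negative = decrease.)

-12.0 dB

A point source loses 6 dB per doubling of distance; generally ΔL = −20·log₁₀(r₂/r₁).
ΔL = −20·log₁₀(4) = -12.04 dB.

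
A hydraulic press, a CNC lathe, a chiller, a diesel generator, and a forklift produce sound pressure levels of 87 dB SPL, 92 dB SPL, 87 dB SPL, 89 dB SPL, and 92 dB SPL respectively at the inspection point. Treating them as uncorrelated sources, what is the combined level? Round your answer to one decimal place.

97.0 dB SPL

Incoherent sources combine by intensity addition: L_total = 10·log₁₀(Σ 10^(L_i/10)).
Σ 10^(L/10) = 10^(87/10) + 10^(92/10) + 10^(87/10) + 10^(89/10) + 10^(92/10) = 4.966e+09.
L_total = 10·log₁₀(4.966e+09) = 96.96 dB SPL.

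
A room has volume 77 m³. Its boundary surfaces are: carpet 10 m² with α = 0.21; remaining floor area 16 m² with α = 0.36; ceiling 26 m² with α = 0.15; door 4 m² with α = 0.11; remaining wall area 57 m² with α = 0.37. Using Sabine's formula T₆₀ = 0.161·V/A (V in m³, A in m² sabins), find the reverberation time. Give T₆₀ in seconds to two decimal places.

Total absorption A = 10·0.21 + 16·0.36 + 26·0.15 + 4·0.11 + 57·0.37 = 33.29 m² sabins.
T₆₀ = 0.161 × 77 / 33.29 = 0.372 s.

0.37 s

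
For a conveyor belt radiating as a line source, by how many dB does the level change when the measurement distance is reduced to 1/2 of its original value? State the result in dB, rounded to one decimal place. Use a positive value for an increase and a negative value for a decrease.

+3.0 dB

Line-source spreading: ΔL = −10·log₁₀(r₂/r₁).
ΔL = −10·log₁₀(0.5) = +3.01 dB.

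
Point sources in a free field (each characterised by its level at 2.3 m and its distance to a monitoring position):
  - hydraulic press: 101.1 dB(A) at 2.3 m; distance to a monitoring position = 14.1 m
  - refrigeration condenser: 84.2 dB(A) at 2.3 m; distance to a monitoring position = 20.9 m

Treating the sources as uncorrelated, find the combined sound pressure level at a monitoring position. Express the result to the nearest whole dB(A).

85 dB(A)

Propagate each source to the receiver with L = L_ref − 20·log₁₀(r/r_ref), then add intensities.
hydraulic press: 101.1 − 20·log₁₀(14.1/2.3) = 101.1 − 15.75 = 85.35 dB(A).
refrigeration condenser: 84.2 − 20·log₁₀(20.9/2.3) = 84.2 − 19.17 = 65.03 dB(A).
Σ 10^(L/10) = 3.460e+08 → L_total = 10·log₁₀(3.460e+08) = 85.39 dB(A).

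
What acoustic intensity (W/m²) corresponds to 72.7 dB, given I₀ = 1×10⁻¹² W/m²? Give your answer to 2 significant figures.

1.9e-05 W/m²

L = 10·log₁₀(I/I₀) ⇒ I = I₀·10^(L/10) = 10⁻¹² × 10^7.27.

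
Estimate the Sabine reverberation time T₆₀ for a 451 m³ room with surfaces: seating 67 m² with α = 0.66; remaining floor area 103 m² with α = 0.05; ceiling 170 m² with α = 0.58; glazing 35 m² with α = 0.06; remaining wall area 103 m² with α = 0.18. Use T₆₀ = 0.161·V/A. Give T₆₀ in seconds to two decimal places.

Total absorption A = 67·0.66 + 103·0.05 + 170·0.58 + 35·0.06 + 103·0.18 = 168.61 m² sabins.
T₆₀ = 0.161·V/A = 0.161·451/168.61 = 0.431 s.

0.43 s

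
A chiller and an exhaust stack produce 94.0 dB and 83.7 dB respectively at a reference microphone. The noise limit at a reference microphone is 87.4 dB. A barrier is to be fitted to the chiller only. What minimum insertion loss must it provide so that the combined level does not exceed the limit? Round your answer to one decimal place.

The untreated sources together contribute 10^(83.7/10) = 2.344e+08, i.e. 83.70 dB.
The limit corresponds to 10^(87.4/10) = 5.495e+08; subtracting the fixed part leaves 3.151e+08 for the chiller, i.e. 84.98 dB.
Required insertion loss = 94.0 − 84.98 = 9.02 dB.

9.0 dB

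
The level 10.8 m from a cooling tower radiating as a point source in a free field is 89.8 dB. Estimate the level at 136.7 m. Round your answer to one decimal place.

67.8 dB

Spherical spreading from a point source gives a 20·log₁₀(r₂/r₁) drop.
L₂ = 89.8 − 20·log₁₀(136.7/10.8) = 89.8 − 22.047 = 67.75 dB.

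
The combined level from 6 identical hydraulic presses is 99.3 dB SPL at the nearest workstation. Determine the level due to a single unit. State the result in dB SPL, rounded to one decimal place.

Dividing the total intensity by 6 lowers the level by 10·log₁₀ 6 = 7.782 dB: L₁ = 99.3 − 7.782.

91.5 dB SPL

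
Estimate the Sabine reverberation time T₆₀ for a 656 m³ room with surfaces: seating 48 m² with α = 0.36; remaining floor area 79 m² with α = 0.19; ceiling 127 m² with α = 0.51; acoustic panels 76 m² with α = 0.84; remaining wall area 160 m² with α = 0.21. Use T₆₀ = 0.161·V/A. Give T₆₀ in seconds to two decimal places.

Total absorption A = 48·0.36 + 79·0.19 + 127·0.51 + 76·0.84 + 160·0.21 = 194.50 m² sabins.
T₆₀ = 0.161·V/A = 0.161·656/194.50 = 0.543 s.

0.54 s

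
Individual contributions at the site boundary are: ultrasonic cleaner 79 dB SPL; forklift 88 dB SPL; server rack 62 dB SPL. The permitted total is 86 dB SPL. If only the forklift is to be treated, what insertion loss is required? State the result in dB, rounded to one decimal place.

Fixed contribution from the other sources: Σ 10^(L/10) = 10^(79/10) + 10^(62/10) = 8.102e+07 (79.09 dB SPL).
The limit corresponds to 10^(86/10) = 3.981e+08; subtracting the fixed part leaves 3.171e+08 for the forklift, i.e. 85.01 dB SPL.
Required insertion loss = 88 − 85.01 = 2.99 dB.

3.0 dB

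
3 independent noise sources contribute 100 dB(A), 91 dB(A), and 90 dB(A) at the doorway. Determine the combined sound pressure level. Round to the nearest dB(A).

101 dB(A)

For uncorrelated sources the intensities add, so convert each level to linear form, sum, and take 10·log₁₀ of the total.
Σ 10^(L/10) = 10^(100/10) + 10^(91/10) + 10^(90/10) = 1.226e+10.
L_total = 10·log₁₀(1.226e+10) = 100.88 dB(A).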